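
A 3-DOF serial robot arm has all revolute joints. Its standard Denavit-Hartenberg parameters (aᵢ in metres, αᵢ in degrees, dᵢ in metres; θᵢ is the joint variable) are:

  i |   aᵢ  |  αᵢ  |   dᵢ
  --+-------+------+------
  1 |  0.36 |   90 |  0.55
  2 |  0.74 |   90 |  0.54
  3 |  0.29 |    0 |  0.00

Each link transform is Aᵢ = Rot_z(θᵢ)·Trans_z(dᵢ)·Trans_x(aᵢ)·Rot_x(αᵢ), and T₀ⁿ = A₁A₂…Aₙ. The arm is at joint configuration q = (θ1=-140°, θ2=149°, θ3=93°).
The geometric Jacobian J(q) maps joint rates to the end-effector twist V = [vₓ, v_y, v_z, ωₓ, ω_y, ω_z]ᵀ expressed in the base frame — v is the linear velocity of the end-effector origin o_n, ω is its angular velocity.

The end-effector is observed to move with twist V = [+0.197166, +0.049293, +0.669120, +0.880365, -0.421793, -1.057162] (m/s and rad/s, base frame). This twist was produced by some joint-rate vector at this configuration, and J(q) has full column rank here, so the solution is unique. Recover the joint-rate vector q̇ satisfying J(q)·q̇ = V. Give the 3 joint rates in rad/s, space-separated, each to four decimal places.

-0.3860 -0.8890 -0.7830

o_n = [-0.3331, 0.8035, 0.9233]
J₁: ẑ×o_n = [-0.8035, -0.3331, 0.0000], ω = ẑ
J2: z=[-0.6428, 0.7660, 0.0000] o=[-0.2758, -0.2314, 0.5500] → [0.2860, 0.2400, -0.6213, -0.6428, 0.7660, 0.0000]
J3: z=[-0.3945, -0.3311, 0.8572] o=[-0.1370, 0.5900, 0.9311] → [-0.1804, -0.1712, -0.1492, -0.3945, -0.3311, 0.8572]
q̇ = J⁺·V = [-0.3860, -0.8890, -0.7830]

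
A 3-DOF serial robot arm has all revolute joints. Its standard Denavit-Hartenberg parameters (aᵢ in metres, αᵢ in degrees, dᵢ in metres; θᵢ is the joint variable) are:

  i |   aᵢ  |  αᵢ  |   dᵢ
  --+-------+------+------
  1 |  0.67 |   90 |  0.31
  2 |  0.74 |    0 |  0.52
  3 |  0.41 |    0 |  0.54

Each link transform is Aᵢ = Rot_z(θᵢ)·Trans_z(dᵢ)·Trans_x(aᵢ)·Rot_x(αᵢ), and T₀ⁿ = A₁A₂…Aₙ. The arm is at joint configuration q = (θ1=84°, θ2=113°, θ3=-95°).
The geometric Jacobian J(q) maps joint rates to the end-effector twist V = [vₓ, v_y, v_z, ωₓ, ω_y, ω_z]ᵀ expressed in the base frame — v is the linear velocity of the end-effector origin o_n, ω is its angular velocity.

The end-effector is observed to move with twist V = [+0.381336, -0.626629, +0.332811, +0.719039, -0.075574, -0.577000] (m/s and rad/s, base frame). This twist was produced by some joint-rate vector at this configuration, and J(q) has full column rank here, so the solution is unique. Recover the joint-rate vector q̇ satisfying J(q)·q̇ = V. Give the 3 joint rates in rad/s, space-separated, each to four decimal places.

o_n = [1.1348, 0.6558, 1.1179]
J₁: ẑ×o_n = [-0.6558, 1.1348, 0.0000], ω = ẑ
J2: z=[0.9945, -0.1045, 0.0000] o=[0.0700, 0.6663, 0.3100] → [-0.0844, -0.8034, 0.1008, 0.9945, -0.1045, 0.0000]
J3: z=[0.9945, -0.1045, 0.0000] o=[0.5570, 0.3244, 0.9912] → [-0.0132, -0.1260, 0.3899, 0.9945, -0.1045, 0.0000]
q̇ = J⁺·V = [-0.5770, -0.1760, 0.8990]

-0.5770 -0.1760 0.8990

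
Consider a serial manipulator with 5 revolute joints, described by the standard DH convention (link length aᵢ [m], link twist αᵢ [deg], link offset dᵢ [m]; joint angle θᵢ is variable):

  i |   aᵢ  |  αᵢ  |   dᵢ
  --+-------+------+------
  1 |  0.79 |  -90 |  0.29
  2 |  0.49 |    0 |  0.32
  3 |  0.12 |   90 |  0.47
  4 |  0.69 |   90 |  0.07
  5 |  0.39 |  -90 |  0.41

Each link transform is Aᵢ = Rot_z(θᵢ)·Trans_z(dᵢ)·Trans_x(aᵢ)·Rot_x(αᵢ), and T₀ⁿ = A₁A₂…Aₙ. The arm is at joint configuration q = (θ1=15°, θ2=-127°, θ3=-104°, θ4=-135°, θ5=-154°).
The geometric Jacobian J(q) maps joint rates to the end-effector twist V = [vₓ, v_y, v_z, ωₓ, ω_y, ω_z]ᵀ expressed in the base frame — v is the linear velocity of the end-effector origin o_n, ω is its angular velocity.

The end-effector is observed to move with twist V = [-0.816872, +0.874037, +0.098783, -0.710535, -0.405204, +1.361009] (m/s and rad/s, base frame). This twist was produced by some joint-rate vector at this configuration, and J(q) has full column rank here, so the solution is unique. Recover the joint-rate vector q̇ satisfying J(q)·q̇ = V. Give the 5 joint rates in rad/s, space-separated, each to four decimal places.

0.7840 0.4420 -0.6000 -0.9780 -0.0700

o_n = [0.4343, 0.9859, 1.0635]
J₁: ẑ×o_n = [-0.9859, 0.4343, 0.0000], ω = ẑ
J2: z=[-0.2588, 0.9659, 0.0000] o=[0.7631, 0.2045, 0.2900] → [0.7471, 0.2002, 0.1154, -0.2588, 0.9659, 0.0000]
J3: z=[-0.2588, 0.9659, 0.0000] o=[0.3954, 0.4372, 0.6813] → [0.3691, 0.0989, -0.1795, -0.2588, 0.9659, 0.0000]
J4: z=[0.7507, 0.2011, -0.6293] o=[0.2008, 0.8717, 0.5881] → [0.1675, -0.5038, 0.0388, 0.7507, 0.2011, -0.6293]
J5: z=[0.2468, 0.7982, 0.5495] o=[0.6762, 0.4940, 0.9232] → [-0.1584, -0.1676, 0.3145, 0.2468, 0.7982, 0.5495]
q̇ = J⁺·V = [0.7840, 0.4420, -0.6000, -0.9780, -0.0700]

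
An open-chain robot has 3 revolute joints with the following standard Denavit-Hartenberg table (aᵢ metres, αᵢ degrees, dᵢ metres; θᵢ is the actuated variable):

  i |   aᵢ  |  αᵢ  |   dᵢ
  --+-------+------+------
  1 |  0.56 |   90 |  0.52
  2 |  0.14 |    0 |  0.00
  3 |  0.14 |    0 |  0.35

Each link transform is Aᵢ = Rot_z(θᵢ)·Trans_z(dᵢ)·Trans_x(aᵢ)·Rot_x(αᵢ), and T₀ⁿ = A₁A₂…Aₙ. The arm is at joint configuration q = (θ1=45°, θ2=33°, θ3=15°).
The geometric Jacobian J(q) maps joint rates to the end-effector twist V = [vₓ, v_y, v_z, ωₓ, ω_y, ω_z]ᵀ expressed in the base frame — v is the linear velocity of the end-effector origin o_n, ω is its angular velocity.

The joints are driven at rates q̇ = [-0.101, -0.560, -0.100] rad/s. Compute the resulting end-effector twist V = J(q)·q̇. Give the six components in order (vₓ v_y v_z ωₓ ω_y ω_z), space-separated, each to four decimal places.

0.1088 -0.0013 -0.1276 -0.4667 0.4667 -0.1010

o_n = [0.7927, 0.2978, 0.7003]
J₁: ẑ×o_n = [-0.2978, 0.7927, 0.0000], ω = ẑ
J2: z=[0.7071, -0.7071, 0.0000] o=[0.3960, 0.3960, 0.5200] → [-0.1275, -0.1275, 0.2111, 0.7071, -0.7071, 0.0000]
J3: z=[0.7071, -0.7071, 0.0000] o=[0.4790, 0.4790, 0.5962] → [-0.0736, -0.0736, 0.0937, 0.7071, -0.7071, 0.0000]
V = J·q̇ = [0.1088, -0.0013, -0.1276, -0.4667, 0.4667, -0.1010]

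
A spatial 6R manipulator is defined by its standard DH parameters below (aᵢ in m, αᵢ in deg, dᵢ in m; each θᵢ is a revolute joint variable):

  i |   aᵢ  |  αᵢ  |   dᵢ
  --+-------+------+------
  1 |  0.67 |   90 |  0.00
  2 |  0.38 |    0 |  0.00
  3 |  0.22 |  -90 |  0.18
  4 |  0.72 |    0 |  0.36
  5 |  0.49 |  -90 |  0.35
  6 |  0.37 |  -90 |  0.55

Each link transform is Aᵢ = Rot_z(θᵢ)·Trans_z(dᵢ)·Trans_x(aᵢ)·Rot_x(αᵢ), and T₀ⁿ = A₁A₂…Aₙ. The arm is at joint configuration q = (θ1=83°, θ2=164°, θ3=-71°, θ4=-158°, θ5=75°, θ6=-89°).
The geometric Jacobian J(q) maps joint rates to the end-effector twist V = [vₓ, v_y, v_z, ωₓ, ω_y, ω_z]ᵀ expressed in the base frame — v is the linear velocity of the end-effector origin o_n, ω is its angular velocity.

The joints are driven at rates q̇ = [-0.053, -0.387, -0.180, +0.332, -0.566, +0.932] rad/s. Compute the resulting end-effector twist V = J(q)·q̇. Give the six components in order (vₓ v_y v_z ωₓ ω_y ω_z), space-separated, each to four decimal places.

0.6662 -0.0250 0.7898 -0.6529 0.2668 0.8830

o_n = [0.7736, -0.8829, 0.2068]
J₁: ẑ×o_n = [0.8829, 0.7736, -0.0000], ω = ẑ
J2: z=[0.9925, -0.1219, 0.0000] o=[0.0817, 0.6650, 0.0000] → [-0.0252, -0.2053, -1.4521, 0.9925, -0.1219, 0.0000]
J3: z=[0.9925, -0.1219, 0.0000] o=[0.0371, 0.3024, 0.1047] → [-0.0124, -0.1013, -1.0868, 0.9925, -0.1219, 0.0000]
J4: z=[-0.1217, -0.9912, -0.0523] o=[0.2144, 0.2691, 0.3244] → [0.0563, -0.0436, 0.6945, -0.1217, -0.9912, -0.0523]
J5: z=[-0.1217, -0.9912, -0.0523] o=[0.4425, -0.0859, -0.3611] → [-0.6046, 0.0518, 0.4251, -0.1217, -0.9912, -0.0523]
J6: z=[-0.1273, -0.0367, 0.9912] o=[0.8823, -0.4952, -0.3197] → [0.3649, -0.0407, 0.0454, -0.1273, -0.0367, 0.9912]
V = J·q̇ = [0.6662, -0.0250, 0.7898, -0.6529, 0.2668, 0.8830]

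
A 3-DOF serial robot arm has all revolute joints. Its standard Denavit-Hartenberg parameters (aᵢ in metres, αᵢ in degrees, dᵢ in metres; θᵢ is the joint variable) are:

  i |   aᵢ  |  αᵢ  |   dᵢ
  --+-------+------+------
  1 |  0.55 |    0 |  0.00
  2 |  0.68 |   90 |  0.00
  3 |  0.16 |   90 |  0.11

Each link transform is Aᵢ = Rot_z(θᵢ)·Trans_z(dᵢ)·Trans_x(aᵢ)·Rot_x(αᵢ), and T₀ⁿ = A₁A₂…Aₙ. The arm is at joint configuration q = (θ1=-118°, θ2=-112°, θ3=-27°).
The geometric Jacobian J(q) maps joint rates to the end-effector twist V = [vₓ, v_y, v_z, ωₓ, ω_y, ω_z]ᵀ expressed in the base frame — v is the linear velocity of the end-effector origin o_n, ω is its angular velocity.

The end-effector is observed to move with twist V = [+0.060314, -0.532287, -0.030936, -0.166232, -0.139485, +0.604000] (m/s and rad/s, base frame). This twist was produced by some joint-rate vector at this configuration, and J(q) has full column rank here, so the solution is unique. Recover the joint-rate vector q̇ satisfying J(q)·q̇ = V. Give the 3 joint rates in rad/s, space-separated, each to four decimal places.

0.9750 -0.3710 -0.2170

o_n = [-0.7027, 0.2152, -0.0726]
J₁: ẑ×o_n = [-0.2152, -0.7027, 0.0000], ω = ẑ
J2: z=[0.0000, 0.0000, 1.0000] o=[-0.2582, -0.4856, 0.0000] → [-0.7008, -0.4445, 0.0000, 0.0000, 0.0000, 1.0000]
J3: z=[0.7660, 0.6428, 0.0000] o=[-0.6953, 0.0353, 0.0000] → [-0.0467, 0.0556, 0.1426, 0.7660, 0.6428, 0.0000]
q̇ = J⁺·V = [0.9750, -0.3710, -0.2170]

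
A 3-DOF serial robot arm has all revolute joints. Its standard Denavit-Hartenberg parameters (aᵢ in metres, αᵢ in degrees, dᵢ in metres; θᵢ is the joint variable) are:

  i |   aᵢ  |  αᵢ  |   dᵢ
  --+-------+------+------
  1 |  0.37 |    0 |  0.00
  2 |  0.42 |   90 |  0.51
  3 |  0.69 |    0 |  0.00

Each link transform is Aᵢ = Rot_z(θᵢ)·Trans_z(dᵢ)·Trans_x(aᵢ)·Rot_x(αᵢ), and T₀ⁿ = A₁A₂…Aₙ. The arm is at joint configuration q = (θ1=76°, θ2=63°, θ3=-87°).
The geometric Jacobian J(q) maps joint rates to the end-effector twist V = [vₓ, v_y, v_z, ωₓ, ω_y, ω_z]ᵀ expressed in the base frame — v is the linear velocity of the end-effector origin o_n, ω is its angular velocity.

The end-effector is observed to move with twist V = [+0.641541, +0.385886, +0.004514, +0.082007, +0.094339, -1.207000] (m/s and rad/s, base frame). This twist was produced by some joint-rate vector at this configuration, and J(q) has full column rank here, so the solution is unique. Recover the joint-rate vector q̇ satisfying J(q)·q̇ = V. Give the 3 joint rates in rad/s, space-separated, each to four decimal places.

-0.9620 -0.2450 0.1250

o_n = [-0.2547, 0.6582, -0.1791]
J₁: ẑ×o_n = [-0.6582, -0.2547, 0.0000], ω = ẑ
J2: z=[0.0000, 0.0000, 1.0000] o=[0.0895, 0.3590, 0.0000] → [-0.2992, -0.3442, 0.0000, 0.0000, 0.0000, 1.0000]
J3: z=[0.6561, 0.7547, 0.0000] o=[-0.2275, 0.6346, 0.5100] → [-0.5200, 0.4521, 0.0361, 0.6561, 0.7547, 0.0000]
q̇ = J⁺·V = [-0.9620, -0.2450, 0.1250]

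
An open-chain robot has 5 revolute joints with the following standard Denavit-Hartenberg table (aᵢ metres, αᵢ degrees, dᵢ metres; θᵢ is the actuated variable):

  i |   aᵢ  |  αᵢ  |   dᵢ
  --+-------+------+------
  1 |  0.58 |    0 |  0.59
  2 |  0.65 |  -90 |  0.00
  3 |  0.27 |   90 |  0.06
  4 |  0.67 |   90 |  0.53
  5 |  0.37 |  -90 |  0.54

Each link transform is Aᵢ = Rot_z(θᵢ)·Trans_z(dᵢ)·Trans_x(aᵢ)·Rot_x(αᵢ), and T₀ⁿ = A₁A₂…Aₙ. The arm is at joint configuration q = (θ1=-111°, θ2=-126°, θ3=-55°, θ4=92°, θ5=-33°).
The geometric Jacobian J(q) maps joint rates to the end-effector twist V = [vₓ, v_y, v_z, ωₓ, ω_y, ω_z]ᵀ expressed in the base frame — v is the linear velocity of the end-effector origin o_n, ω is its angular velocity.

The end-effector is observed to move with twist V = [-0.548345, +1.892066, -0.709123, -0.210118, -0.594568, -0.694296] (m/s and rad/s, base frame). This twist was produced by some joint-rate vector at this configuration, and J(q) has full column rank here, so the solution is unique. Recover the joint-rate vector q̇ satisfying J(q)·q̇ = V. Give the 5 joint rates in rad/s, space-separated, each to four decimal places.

-0.7640 -0.9350 0.4790 0.8910 0.6030

o_n = [-1.5453, -0.4255, 1.4136]
J₁: ẑ×o_n = [0.4255, -1.5453, 0.0000], ω = ẑ
J2: z=[0.0000, 0.0000, 1.0000] o=[-0.2079, -0.5415, 0.5900] → [-0.1160, -1.3375, 0.0000, 0.0000, 0.0000, 1.0000]
J3: z=[-0.8387, -0.5446, 0.0000] o=[-0.5619, 0.0037, 0.5900] → [-0.4486, 0.6908, -0.1757, -0.8387, -0.5446, 0.0000]
J4: z=[0.4461, -0.6870, 0.5736] o=[-0.6965, 0.1009, 0.8112] → [-0.1120, -0.7556, -0.8180, 0.4461, -0.6870, 0.5736]
J5: z=[-0.3415, 0.4617, 0.8187] o=[-1.0143, -0.6392, 1.0960] → [-0.0283, -0.3263, 0.1722, -0.3415, 0.4617, 0.8187]
q̇ = J⁺·V = [-0.7640, -0.9350, 0.4790, 0.8910, 0.6030]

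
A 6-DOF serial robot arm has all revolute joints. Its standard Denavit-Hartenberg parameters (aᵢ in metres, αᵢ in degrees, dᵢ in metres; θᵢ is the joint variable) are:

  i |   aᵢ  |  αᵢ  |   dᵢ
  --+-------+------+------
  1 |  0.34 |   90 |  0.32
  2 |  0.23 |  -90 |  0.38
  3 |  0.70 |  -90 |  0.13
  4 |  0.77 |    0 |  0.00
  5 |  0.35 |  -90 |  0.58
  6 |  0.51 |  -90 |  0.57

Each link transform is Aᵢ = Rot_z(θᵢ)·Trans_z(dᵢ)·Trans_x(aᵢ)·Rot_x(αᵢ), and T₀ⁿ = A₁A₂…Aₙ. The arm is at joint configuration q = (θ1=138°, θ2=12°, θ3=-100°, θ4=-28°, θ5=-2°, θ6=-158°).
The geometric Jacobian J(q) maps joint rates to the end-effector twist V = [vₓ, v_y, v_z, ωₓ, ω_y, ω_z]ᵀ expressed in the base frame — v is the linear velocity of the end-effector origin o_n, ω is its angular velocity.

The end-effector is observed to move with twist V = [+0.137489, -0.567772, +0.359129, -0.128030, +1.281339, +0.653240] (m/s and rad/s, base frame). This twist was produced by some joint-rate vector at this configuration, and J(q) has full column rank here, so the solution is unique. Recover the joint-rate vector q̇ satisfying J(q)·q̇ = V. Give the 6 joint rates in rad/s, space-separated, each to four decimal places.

o_n = [0.5859, 2.2292, 0.4072]
J₁: ẑ×o_n = [-2.2292, 0.5859, 0.0000], ω = ẑ
J2: z=[0.6691, 0.7431, 0.0000] o=[-0.2527, 0.2275, 0.3200] → [0.0648, -0.0584, 0.7162, 0.6691, 0.7431, 0.0000]
J3: z=[0.1545, -0.1391, 0.9781] o=[-0.1656, 0.6604, 0.3678] → [-1.5400, 0.7290, 0.3469, 0.1545, -0.1391, 0.9781]
J4: z=[-0.5997, 0.7736, 0.2048] o=[0.4041, 1.0751, 0.4697] → [-0.2846, -0.0002, -0.8327, -0.5997, 0.7736, 0.2048]
J5: z=[-0.5997, 0.7736, 0.2048] o=[0.9938, 1.4451, 0.7988] → [-0.4634, -0.3183, -0.1547, -0.5997, 0.7736, 0.2048]
J6: z=[0.2588, 0.4296, -0.8652] o=[0.9110, 2.0568, 1.0777] → [-0.1389, 0.4548, 0.1843, 0.2588, 0.4296, -0.8652]
q̇ = J⁺·V = [-0.5260, 0.9530, 0.4540, 0.2910, 0.8530, -0.5790]

-0.5260 0.9530 0.4540 0.2910 0.8530 -0.5790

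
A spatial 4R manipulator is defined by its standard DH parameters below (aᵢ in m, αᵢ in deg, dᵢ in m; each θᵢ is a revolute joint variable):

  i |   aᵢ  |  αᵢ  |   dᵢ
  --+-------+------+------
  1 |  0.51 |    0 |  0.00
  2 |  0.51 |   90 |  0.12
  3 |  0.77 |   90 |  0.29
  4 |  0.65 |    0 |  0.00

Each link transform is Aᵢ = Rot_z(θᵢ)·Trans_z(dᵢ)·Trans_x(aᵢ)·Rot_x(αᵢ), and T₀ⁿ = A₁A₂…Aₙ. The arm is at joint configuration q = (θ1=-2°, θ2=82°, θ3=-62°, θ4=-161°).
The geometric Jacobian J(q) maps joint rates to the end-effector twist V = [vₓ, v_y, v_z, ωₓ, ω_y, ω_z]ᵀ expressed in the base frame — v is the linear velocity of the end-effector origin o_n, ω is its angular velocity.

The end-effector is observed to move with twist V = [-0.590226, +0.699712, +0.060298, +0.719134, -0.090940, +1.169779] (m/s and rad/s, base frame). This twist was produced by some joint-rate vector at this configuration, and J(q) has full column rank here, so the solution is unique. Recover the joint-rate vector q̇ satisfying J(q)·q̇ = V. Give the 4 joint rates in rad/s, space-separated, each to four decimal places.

o_n = [0.6881, 0.5427, -0.0172]
J₁: ẑ×o_n = [-0.5427, 0.6881, 0.0000], ω = ẑ
J2: z=[0.0000, 0.0000, 1.0000] o=[0.5097, -0.0178, 0.0000] → [-0.5605, 0.1784, 0.0000, 0.0000, 0.0000, 1.0000]
J3: z=[0.9848, -0.1736, 0.0000] o=[0.5982, 0.4845, 0.1200] → [0.0238, 0.1351, 0.0730, 0.9848, -0.1736, 0.0000]
J4: z=[-0.1533, -0.8695, -0.4695] o=[0.9466, 0.7901, -0.5599] → [-0.5880, 0.2046, -0.1868, -0.1533, -0.8695, -0.4695]
q̇ = J⁺·V = [0.7940, 0.3570, 0.7240, -0.0400]

0.7940 0.3570 0.7240 -0.0400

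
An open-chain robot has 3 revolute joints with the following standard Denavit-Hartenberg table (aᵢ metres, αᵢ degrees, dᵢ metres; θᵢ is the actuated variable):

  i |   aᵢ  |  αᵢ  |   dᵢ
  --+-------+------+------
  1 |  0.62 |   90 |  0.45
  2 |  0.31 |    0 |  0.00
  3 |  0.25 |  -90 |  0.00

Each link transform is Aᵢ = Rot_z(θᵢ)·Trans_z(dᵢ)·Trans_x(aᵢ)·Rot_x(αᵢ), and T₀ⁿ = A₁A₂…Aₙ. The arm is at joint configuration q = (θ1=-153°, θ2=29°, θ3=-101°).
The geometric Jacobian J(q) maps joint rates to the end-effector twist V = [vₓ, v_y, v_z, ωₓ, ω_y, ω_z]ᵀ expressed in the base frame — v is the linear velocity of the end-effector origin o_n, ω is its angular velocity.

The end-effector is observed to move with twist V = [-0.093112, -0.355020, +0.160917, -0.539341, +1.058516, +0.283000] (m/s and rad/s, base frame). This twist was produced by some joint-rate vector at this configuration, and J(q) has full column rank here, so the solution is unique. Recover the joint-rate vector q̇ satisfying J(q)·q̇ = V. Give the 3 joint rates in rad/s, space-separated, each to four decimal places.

o_n = [-0.8628, -0.4396, 0.3625]
J₁: ẑ×o_n = [0.4396, -0.8628, 0.0000], ω = ẑ
J2: z=[-0.4540, 0.8910, 0.0000] o=[-0.5524, -0.2815, 0.4500] → [-0.0779, -0.0397, 0.3484, -0.4540, 0.8910, 0.0000]
J3: z=[-0.4540, 0.8910, 0.0000] o=[-0.7940, -0.4046, 0.6003] → [-0.2118, -0.1079, 0.0773, -0.4540, 0.8910, 0.0000]
q̇ = J⁺·V = [0.2830, 0.2550, 0.9330]

0.2830 0.2550 0.9330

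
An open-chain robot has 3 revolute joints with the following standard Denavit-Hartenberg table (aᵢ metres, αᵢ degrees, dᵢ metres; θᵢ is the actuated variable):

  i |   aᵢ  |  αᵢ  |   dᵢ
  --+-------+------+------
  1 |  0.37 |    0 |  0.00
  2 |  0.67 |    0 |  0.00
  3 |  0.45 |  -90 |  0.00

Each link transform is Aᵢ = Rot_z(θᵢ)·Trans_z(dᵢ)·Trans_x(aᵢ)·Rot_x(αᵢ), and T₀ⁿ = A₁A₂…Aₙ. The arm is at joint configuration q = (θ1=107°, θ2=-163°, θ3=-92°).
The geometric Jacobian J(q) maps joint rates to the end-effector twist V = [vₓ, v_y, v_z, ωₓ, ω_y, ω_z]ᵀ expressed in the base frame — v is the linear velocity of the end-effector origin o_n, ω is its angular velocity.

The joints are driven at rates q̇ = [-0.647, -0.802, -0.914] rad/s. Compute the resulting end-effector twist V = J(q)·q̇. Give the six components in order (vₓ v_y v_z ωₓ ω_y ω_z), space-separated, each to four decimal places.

o_n = [-0.1151, -0.4401, 0.0000]
J₁: ẑ×o_n = [0.4401, -0.1151, 0.0000], ω = ẑ
J2: z=[0.0000, 0.0000, 1.0000] o=[-0.1082, 0.3538, 0.0000] → [0.7939, -0.0070, 0.0000, 0.0000, 0.0000, 1.0000]
J3: z=[0.0000, 0.0000, 1.0000] o=[0.2665, -0.2016, 0.0000] → [0.2385, -0.3816, 0.0000, 0.0000, 0.0000, 1.0000]
V = J·q̇ = [-1.1394, 0.4289, 0.0000, 0.0000, 0.0000, -2.3630]

-1.1394 0.4289 0.0000 0.0000 0.0000 -2.3630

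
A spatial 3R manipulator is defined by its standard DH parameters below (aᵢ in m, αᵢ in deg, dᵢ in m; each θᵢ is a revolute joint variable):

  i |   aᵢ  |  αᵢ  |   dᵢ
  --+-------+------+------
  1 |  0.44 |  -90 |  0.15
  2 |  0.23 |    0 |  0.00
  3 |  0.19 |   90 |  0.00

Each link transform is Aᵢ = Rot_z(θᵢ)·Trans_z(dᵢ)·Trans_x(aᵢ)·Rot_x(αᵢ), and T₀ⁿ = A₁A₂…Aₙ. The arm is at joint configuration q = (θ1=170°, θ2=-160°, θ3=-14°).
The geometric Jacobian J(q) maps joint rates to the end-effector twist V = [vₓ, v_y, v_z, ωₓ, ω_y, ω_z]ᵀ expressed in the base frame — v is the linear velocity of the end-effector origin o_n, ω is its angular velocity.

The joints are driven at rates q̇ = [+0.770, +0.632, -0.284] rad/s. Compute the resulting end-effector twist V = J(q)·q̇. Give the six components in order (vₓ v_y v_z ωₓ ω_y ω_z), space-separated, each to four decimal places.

o_n = [-0.0344, 0.0061, 0.2485]
J₁: ẑ×o_n = [-0.0061, -0.0344, 0.0000], ω = ẑ
J2: z=[-0.1736, -0.9848, 0.0000] o=[-0.4333, 0.0764, 0.1500] → [-0.0970, 0.0171, 0.4051, -0.1736, -0.9848, 0.0000]
J3: z=[-0.1736, -0.9848, 0.0000] o=[-0.2205, 0.0389, 0.2287] → [-0.0196, 0.0034, 0.1890, -0.1736, -0.9848, 0.0000]
V = J·q̇ = [-0.0604, -0.0166, 0.2024, -0.0604, -0.3427, 0.7700]

-0.0604 -0.0166 0.2024 -0.0604 -0.3427 0.7700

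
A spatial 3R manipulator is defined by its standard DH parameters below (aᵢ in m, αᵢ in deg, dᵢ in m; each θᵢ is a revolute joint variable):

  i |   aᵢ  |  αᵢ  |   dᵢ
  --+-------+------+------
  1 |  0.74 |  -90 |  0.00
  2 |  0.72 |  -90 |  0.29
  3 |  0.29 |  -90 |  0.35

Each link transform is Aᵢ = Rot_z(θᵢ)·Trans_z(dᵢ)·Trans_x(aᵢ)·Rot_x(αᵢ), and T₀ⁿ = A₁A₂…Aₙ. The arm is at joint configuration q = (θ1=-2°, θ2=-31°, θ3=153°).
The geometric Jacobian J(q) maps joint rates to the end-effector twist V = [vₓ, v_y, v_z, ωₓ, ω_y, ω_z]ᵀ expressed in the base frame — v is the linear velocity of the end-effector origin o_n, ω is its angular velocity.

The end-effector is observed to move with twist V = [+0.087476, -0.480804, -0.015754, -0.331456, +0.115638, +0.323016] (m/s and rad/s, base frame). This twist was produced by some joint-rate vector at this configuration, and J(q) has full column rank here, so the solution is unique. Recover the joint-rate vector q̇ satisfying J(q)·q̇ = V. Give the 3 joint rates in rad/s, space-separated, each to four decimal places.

o_n = [1.3207, 0.1123, -0.0623]
J₁: ẑ×o_n = [-0.1123, 1.3207, 0.0000], ω = ẑ
J2: z=[0.0349, 0.9994, 0.0000] o=[0.7395, -0.0258, 0.0000] → [-0.0622, 0.0022, -0.5759, 0.0349, 0.9994, 0.0000]
J3: z=[0.5147, -0.0180, -0.8572] o=[1.3665, 0.2425, 0.3708] → [-0.1038, 0.2622, -0.0678, 0.5147, -0.0180, -0.8572]
q̇ = J⁺·V = [-0.2350, 0.1040, -0.6510]

-0.2350 0.1040 -0.6510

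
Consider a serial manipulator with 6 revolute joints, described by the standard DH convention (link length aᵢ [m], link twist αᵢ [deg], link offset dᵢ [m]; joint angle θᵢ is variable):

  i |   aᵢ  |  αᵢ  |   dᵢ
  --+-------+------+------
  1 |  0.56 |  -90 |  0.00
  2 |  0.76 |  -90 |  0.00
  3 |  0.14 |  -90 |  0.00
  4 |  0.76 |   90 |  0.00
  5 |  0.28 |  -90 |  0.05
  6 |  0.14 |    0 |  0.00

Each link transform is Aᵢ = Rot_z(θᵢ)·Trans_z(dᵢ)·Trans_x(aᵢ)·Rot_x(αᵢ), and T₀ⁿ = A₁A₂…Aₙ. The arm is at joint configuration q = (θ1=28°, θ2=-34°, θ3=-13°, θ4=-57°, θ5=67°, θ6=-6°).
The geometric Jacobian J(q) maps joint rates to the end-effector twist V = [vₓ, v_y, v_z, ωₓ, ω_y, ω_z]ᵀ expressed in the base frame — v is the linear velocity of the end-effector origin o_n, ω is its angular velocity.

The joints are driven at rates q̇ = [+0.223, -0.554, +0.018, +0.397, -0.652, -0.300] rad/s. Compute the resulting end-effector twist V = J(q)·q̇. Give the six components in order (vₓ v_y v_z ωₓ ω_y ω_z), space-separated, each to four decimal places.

-0.0246 0.7567 1.0724 0.8057 -0.3302 0.7255

o_n = [2.0486, 0.8134, 0.1229]
J₁: ẑ×o_n = [-0.8134, 2.0486, 0.0000], ω = ẑ
J2: z=[-0.4695, 0.8829, 0.0000] o=[0.4945, 0.2629, 0.0000] → [0.1085, 0.0577, -1.6307, -0.4695, 0.8829, 0.0000]
J3: z=[0.4937, 0.2625, -0.8290] o=[1.0508, 0.5587, 0.4250] → [0.1319, -0.6781, -0.1362, 0.4937, 0.2625, -0.8290]
J4: z=[0.6221, -0.7728, 0.1258] o=[1.1358, 0.6396, 0.5013] → [0.2705, 0.3502, 0.8135, 0.6221, -0.7728, 0.1258]
J5: z=[-0.2407, -0.3416, -0.9085] o=[1.7021, 1.0461, 0.1984] → [-0.1856, -0.3330, 0.1744, -0.2407, -0.3416, -0.9085]
J6: z=[-0.4427, -0.7943, 0.4160] o=[1.9319, 0.8884, 0.1418] → [0.0462, 0.0402, 0.1259, -0.4427, -0.7943, 0.4160]
V = J·q̇ = [-0.0246, 0.7567, 1.0724, 0.8057, -0.3302, 0.7255]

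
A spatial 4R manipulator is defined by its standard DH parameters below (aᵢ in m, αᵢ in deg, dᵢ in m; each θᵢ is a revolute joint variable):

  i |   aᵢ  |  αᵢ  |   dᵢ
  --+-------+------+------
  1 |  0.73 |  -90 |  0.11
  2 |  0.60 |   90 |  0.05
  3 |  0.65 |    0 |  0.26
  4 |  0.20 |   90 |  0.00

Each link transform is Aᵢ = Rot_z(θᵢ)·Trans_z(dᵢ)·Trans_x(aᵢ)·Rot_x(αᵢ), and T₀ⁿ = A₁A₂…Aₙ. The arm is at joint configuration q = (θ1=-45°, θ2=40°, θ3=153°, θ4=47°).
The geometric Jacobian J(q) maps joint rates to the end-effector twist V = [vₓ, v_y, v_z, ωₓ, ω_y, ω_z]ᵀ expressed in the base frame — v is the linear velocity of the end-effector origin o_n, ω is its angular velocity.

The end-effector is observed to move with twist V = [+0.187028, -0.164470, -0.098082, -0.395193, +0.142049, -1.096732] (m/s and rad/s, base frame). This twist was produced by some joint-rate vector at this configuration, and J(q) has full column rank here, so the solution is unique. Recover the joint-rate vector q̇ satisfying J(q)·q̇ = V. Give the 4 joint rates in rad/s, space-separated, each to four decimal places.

-0.6440 -0.1790 -0.6910 0.1000

o_n = [0.7395, -0.3482, 0.4166]
J₁: ẑ×o_n = [0.3482, 0.7395, -0.0000], ω = ẑ
J2: z=[0.7071, 0.7071, 0.0000] o=[0.5162, -0.5162, 0.1100] → [0.2168, -0.2168, -0.0391, 0.7071, 0.7071, 0.0000]
J3: z=[0.4545, -0.4545, 0.7660] o=[0.8765, -0.8058, -0.2757] → [-0.6652, -0.4196, 0.1457, 0.4545, -0.4545, 0.7660]
J4: z=[0.4545, -0.4545, 0.7660] o=[0.8897, -0.4016, 0.2958] → [-0.0958, -0.1699, -0.0440, 0.4545, -0.4545, 0.7660]
q̇ = J⁺·V = [-0.6440, -0.1790, -0.6910, 0.1000]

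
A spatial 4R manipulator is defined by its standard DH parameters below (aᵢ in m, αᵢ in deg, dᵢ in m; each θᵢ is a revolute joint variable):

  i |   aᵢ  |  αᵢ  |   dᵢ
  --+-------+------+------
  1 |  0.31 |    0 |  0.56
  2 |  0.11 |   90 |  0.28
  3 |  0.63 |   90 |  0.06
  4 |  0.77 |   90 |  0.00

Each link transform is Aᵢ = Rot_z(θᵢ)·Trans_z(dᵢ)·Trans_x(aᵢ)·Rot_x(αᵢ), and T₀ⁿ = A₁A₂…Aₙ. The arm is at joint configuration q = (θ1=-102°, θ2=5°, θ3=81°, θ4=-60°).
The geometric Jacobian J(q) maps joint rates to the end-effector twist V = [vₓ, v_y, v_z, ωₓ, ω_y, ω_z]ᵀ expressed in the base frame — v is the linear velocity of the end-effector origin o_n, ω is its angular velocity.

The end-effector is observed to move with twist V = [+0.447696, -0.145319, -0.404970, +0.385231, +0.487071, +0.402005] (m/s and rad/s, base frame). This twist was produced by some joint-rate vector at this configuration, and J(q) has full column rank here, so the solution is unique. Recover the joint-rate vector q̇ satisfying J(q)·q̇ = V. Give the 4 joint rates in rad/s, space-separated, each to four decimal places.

0.5500 -0.2320 -0.3230 -0.5370

o_n = [0.5051, -0.6440, 1.8425]
J₁: ẑ×o_n = [0.6440, 0.5051, -0.0000], ω = ẑ
J2: z=[0.0000, 0.0000, 1.0000] o=[-0.0645, -0.3032, 0.5600] → [0.3407, 0.5696, -0.0000, 0.0000, 0.0000, 1.0000]
J3: z=[-0.9925, 0.1219, 0.0000] o=[-0.0779, -0.4124, 0.8400] → [0.1222, 0.9950, 0.1588, -0.9925, 0.1219, 0.0000]
J4: z=[-0.1204, -0.9803, -0.1564] o=[-0.1494, -0.5029, 1.4622] → [-0.3948, -0.0566, 0.6586, -0.1204, -0.9803, -0.1564]
q̇ = J⁺·V = [0.5500, -0.2320, -0.3230, -0.5370]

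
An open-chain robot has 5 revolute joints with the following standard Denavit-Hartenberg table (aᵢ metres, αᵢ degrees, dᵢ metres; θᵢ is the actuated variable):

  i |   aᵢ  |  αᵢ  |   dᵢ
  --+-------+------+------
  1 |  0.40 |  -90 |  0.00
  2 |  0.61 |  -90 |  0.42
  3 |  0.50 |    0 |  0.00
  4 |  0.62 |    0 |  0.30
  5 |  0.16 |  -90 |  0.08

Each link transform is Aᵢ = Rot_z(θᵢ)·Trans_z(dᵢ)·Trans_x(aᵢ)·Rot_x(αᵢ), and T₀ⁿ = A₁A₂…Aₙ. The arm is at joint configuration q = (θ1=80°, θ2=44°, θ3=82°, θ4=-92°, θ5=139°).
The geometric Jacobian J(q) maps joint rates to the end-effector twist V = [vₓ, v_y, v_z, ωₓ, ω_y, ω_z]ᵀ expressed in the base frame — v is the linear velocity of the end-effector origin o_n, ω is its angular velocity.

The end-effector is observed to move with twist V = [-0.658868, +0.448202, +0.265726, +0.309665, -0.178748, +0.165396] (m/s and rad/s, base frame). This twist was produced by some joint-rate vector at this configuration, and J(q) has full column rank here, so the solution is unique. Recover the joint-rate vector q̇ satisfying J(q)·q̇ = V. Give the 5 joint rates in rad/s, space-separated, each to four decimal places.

o_n = [0.2626, 0.9607, -1.0996]
J₁: ẑ×o_n = [-0.9607, 0.2626, 0.0000], ω = ẑ
J2: z=[-0.9848, 0.1736, 0.0000] o=[0.0695, 0.3939, 0.0000] → [-0.1909, -1.0829, -0.5917, -0.9848, 0.1736, 0.0000]
J3: z=[-0.1206, -0.6841, -0.7193] o=[-0.2680, 0.8990, -0.4237] → [0.5067, -0.4632, 0.3555, -0.1206, -0.6841, -0.7193]
J4: z=[-0.1206, -0.6841, -0.7193] o=[0.2283, 0.8623, -0.4721] → [0.5001, -0.1004, 0.0116, -0.1206, -0.6841, -0.7193]
J5: z=[-0.1206, -0.6841, -0.7193] o=[0.1624, 1.1083, -1.1120] → [-0.1147, -0.0706, 0.0864, -0.1206, -0.6841, -0.7193]
q̇ = J⁺·V = [0.2920, -0.3360, 0.0010, -0.6880, 0.8630]

0.2920 -0.3360 0.0010 -0.6880 0.8630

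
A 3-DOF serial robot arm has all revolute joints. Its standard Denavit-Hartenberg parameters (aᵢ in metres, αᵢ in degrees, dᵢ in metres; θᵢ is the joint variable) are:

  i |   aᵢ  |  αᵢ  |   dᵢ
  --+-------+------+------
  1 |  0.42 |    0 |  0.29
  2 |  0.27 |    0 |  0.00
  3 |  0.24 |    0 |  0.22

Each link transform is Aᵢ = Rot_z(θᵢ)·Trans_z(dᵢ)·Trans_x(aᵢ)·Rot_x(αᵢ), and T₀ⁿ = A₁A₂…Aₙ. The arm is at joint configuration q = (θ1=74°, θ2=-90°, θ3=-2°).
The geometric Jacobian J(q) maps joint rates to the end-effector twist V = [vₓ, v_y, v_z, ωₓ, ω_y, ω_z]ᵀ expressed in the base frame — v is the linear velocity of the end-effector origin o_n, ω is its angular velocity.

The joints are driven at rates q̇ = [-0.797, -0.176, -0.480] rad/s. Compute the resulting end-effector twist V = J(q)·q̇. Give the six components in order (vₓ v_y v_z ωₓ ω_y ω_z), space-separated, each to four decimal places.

0.1416 -0.6765 0.0000 0.0000 0.0000 -1.4530

o_n = [0.6036, 0.2551, 0.5100]
J₁: ẑ×o_n = [-0.2551, 0.6036, 0.0000], ω = ẑ
J2: z=[0.0000, 0.0000, 1.0000] o=[0.1158, 0.4037, 0.2900] → [0.1486, 0.4878, -0.0000, 0.0000, 0.0000, 1.0000]
J3: z=[0.0000, 0.0000, 1.0000] o=[0.3753, 0.3293, 0.2900] → [0.0742, 0.2283, -0.0000, 0.0000, 0.0000, 1.0000]
V = J·q̇ = [0.1416, -0.6765, 0.0000, 0.0000, 0.0000, -1.4530]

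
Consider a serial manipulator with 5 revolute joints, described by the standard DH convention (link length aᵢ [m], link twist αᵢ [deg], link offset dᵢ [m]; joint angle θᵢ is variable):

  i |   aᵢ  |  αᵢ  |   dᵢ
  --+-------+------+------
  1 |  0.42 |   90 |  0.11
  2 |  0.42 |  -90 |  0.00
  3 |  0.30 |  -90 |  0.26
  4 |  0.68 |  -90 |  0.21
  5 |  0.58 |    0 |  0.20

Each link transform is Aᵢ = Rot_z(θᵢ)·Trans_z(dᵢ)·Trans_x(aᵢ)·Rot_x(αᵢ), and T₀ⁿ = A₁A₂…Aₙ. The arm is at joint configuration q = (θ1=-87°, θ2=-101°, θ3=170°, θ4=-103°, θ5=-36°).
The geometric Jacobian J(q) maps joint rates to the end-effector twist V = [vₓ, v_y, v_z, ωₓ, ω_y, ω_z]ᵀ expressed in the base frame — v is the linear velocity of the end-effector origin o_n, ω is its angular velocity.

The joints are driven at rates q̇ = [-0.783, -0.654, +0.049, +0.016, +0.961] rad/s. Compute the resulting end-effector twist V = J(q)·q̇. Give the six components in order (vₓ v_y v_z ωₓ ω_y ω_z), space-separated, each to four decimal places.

-1.0085 0.2925 -1.1186 0.8226 -0.3943 0.0743

o_n = [-0.4066, -1.8249, -0.2517]
J₁: ẑ×o_n = [1.8249, -0.4066, 0.0000], ω = ẑ
J2: z=[-0.9986, -0.0523, 0.0000] o=[0.0220, -0.4194, 0.1100] → [0.0189, -0.3613, 1.3811, -0.9986, -0.0523, 0.0000]
J3: z=[0.0514, -0.9803, -0.1908] o=[0.0178, -0.3394, -0.3023] → [-0.3330, 0.0784, -0.4923, 0.0514, -0.9803, -0.1908]
J4: z=[-0.9817, -0.0846, 0.1705] o=[0.0861, -0.6478, -0.0619] → [0.2167, -0.2704, 1.1139, -0.9817, -0.0846, 0.1705]
J5: z=[0.1901, -0.3945, 0.8990] o=[-0.1140, -1.2878, -0.3004] → [0.4637, -0.2722, -0.2175, 0.1901, -0.3945, 0.8990]
V = J·q̇ = [-1.0085, 0.2925, -1.1186, 0.8226, -0.3943, 0.0743]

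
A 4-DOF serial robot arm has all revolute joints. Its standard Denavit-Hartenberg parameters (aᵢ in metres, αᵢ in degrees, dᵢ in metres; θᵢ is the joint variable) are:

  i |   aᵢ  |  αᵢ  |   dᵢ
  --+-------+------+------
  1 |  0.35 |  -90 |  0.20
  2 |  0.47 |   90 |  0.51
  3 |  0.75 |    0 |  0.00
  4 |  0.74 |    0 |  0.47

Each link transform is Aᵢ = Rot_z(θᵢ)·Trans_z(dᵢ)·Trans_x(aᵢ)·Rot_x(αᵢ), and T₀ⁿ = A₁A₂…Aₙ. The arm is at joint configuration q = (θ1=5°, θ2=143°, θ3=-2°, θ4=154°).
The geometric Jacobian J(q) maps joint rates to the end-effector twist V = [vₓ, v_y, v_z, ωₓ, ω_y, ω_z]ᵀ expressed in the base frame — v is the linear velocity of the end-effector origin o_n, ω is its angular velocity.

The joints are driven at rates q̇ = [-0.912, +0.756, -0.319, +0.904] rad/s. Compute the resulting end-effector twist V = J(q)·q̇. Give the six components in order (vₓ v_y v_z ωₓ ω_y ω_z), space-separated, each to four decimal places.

o_n = [0.1076, 0.8438, -0.5161]
J₁: ẑ×o_n = [-0.8438, 0.1076, 0.0000], ω = ẑ
J2: z=[-0.0872, 0.9962, 0.0000] o=[0.3487, 0.0305, 0.2000] → [-0.7134, -0.0624, 0.1693, -0.0872, 0.9962, 0.0000]
J3: z=[0.5995, 0.0525, -0.7986] o=[-0.0697, 0.5058, -0.0829] → [0.2472, 0.1182, 0.1933, 0.5995, 0.0525, -0.7986]
J4: z=[0.5995, 0.0525, -0.7986] o=[-0.6638, 0.4276, -0.5339] → [0.3333, -0.6267, 0.2091, 0.5995, 0.0525, -0.7986]
V = J·q̇ = [0.4528, -0.7495, 0.2553, 0.2848, 0.7838, -1.3792]

0.4528 -0.7495 0.2553 0.2848 0.7838 -1.3792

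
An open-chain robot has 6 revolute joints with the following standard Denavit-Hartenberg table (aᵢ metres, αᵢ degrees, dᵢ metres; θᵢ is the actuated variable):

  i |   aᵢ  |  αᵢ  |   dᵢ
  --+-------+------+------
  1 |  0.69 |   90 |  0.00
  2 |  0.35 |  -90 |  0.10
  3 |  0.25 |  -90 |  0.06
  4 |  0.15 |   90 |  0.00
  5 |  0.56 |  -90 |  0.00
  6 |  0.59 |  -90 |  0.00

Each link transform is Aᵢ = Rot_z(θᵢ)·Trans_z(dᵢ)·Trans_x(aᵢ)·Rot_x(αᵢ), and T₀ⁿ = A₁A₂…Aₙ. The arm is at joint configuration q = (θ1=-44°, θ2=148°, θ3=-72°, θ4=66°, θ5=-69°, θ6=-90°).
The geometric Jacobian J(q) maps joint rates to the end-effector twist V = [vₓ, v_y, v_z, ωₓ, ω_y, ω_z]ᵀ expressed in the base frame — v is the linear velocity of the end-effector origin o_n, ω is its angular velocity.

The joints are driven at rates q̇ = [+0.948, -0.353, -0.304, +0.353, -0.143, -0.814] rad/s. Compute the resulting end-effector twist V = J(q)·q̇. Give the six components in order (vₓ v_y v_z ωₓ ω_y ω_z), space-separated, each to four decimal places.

o_n = [-0.3789, -1.2295, 0.0918]
J₁: ẑ×o_n = [1.2295, -0.3789, 0.0000], ω = ẑ
J2: z=[-0.6947, -0.7193, 0.0000] o=[0.4963, -0.4793, 0.0000] → [-0.0661, 0.0638, -0.1085, -0.6947, -0.7193, 0.0000]
J3: z=[-0.3812, 0.3681, -0.8480] o=[0.2134, -0.3451, 0.1855] → [-0.7845, 0.4666, 0.5551, -0.3812, 0.3681, -0.8480]
J4: z=[-0.3655, 0.7826, 0.5040] o=[-0.0218, -0.4485, 0.1755] → [0.3281, -0.2106, 0.5649, -0.3655, 0.7826, 0.5040]
J5: z=[-0.9308, -0.3090, -0.1953] o=[-0.0214, -0.5296, 0.3017] → [-0.0719, -0.1255, 0.5410, -0.9308, -0.3090, -0.1953]
J6: z=[-0.1283, -0.2242, 0.9661] o=[0.1703, -1.0472, 0.2071] → [0.2019, -0.5453, -0.0997, -0.1283, -0.2242, 0.9661]
V = J·q̇ = [1.3890, -0.1360, 0.0727, 0.4696, 0.6449, 0.6253]

1.3890 -0.1360 0.0727 0.4696 0.6449 0.6253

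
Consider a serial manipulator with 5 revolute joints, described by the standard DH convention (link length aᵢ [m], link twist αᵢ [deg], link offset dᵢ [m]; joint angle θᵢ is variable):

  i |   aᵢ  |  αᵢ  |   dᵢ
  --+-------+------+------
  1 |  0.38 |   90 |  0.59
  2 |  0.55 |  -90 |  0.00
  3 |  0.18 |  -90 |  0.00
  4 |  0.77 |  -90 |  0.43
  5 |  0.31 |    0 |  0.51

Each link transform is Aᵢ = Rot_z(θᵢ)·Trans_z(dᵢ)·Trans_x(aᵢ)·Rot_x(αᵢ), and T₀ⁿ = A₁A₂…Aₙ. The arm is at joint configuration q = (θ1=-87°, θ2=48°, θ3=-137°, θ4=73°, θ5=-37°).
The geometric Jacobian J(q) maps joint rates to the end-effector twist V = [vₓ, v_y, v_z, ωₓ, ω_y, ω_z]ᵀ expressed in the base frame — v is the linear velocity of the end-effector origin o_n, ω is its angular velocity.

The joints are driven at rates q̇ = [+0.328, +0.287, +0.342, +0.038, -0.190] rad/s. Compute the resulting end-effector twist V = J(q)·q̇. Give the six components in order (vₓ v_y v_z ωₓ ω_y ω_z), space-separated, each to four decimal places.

0.7741 -0.2308 0.6202 -0.4573 0.3436 0.5145

o_n = [-0.3456, -1.8890, 0.5659]
J₁: ẑ×o_n = [1.8890, -0.3456, 0.0000], ω = ẑ
J2: z=[-0.9986, -0.0523, 0.0000] o=[0.0199, -0.3795, 0.5900] → [0.0013, -0.0241, 1.4884, -0.9986, -0.0523, 0.0000]
J3: z=[-0.0389, 0.7421, 0.6691] o=[0.0391, -0.7470, 0.9987] → [0.4429, -0.2743, 0.3299, -0.0389, 0.7421, 0.6691]
J4: z=[-0.7065, -0.4940, 0.5068] o=[-0.0881, -0.6655, 0.9009] → [0.7856, -0.3672, 0.7372, -0.7065, -0.4940, 0.5068]
J5: z=[0.6872, -0.6502, 0.3241] o=[-0.5223, -1.3224, 0.5038] → [0.1433, 0.0146, -0.2745, 0.6872, -0.6502, 0.3241]
V = J·q̇ = [0.7741, -0.2308, 0.6202, -0.4573, 0.3436, 0.5145]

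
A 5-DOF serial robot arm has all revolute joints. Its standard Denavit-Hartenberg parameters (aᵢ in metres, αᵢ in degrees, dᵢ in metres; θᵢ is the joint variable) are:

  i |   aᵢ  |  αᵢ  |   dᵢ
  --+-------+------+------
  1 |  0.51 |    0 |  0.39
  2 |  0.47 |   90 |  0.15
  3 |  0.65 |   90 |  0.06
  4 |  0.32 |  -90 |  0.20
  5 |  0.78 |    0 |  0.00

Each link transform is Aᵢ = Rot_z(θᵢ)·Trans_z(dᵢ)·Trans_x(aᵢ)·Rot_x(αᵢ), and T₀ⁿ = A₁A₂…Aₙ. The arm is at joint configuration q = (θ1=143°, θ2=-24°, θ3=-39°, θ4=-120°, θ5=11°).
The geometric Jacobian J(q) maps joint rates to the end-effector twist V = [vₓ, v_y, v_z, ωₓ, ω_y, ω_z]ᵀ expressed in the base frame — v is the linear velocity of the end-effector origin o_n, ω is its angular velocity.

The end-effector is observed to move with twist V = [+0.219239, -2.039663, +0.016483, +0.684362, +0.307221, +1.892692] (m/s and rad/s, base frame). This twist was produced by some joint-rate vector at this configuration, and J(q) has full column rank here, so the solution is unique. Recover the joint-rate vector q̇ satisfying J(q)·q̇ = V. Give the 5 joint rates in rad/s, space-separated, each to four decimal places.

o_n = [-1.4298, 0.3359, 0.4328]
J₁: ẑ×o_n = [-0.3359, -1.4298, 0.0000], ω = ẑ
J2: z=[0.0000, 0.0000, 1.0000] o=[-0.4073, 0.3069, 0.3900] → [-0.0290, -1.0225, 0.0000, 0.0000, 0.0000, 1.0000]
J3: z=[0.8746, 0.4848, 0.0000] o=[-0.6352, 0.7180, 0.5400] → [-0.0520, 0.0938, 0.0511, 0.8746, 0.4848, 0.0000]
J4: z=[0.3051, -0.5504, -0.7771] o=[-0.8276, 1.1889, 0.1309] → [-0.8290, 0.3759, -0.5917, 0.3051, -0.5504, -0.7771]
J5: z=[-0.7636, 0.3462, -0.5450] o=[-0.9487, 0.8357, 0.0762] → [-0.1489, 0.5345, 0.5482, -0.7636, 0.3462, -0.5450]
q̇ = J⁺·V = [0.9880, 0.1060, 0.4290, -0.5810, -0.6370]

0.9880 0.1060 0.4290 -0.5810 -0.6370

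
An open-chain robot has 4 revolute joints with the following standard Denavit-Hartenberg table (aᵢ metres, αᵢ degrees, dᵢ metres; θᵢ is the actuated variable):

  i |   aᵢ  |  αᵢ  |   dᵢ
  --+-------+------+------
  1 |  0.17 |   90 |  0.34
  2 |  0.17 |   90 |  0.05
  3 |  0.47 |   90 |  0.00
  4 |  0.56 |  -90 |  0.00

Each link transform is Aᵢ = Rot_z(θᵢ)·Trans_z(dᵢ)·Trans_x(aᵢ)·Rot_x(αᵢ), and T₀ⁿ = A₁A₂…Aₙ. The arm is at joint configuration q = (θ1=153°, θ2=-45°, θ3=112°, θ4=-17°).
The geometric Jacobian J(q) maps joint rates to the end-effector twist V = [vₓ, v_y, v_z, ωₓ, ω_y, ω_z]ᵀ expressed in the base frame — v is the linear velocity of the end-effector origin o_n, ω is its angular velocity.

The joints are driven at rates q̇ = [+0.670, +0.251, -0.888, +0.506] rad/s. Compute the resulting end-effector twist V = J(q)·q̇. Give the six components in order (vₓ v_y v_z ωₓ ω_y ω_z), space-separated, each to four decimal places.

o_n = [0.3215, 0.9386, 0.6019]
J₁: ẑ×o_n = [-0.9386, 0.3215, 0.0000], ω = ẑ
J2: z=[0.4540, 0.8910, 0.0000] o=[-0.1515, 0.0772, 0.3400] → [0.2334, -0.1189, -0.0304, 0.4540, 0.8910, 0.0000]
J3: z=[0.6300, -0.3210, -0.7071] o=[-0.2359, 0.1763, 0.2198] → [0.4164, -0.6349, 0.6592, 0.6300, -0.3210, -0.7071]
J4: z=[-0.4141, 0.6314, -0.6556] o=[0.0729, 0.5081, 0.3443] → [0.4450, -0.0563, -0.3353, -0.4141, 0.6314, -0.6556]
V = J·q̇ = [-0.7149, 0.7209, -0.7627, -0.6551, 0.8282, 0.9662]

-0.7149 0.7209 -0.7627 -0.6551 0.8282 0.9662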